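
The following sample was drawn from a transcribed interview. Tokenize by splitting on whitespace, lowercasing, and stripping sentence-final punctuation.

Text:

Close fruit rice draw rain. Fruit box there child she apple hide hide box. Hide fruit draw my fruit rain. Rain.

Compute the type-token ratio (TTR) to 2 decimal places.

0.57

N = 21 tokens, V = 12 types.
TTR = V / N = 12 / 21 = 0.57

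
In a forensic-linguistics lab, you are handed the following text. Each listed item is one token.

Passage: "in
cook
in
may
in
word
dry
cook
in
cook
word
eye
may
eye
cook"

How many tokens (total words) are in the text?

15

Tokens: in, cook, in, may, in, word, dry, cook, in, cook, word, eye, may, eye, cook
N = 15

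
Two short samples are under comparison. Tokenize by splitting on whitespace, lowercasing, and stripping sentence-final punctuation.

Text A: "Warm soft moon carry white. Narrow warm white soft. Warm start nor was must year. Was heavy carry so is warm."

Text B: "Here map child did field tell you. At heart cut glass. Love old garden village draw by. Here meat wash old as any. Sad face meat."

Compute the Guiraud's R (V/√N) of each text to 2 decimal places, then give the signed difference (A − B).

-1.45

A: V=14, N=21, R=3.06
B: V=23, N=26, R=4.51
Difference = 3.06 − 4.51 = -1.45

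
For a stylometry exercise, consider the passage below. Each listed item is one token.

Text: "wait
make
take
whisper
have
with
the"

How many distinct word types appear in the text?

7

Distinct types: {have, make, take, the, wait, whisper, with}
V = 7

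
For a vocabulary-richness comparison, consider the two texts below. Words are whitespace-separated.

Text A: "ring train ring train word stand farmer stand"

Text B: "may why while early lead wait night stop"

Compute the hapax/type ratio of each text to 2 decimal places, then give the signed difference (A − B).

-0.60

A: hapax=2, V=5, ratio=0.40
B: hapax=8, V=8, ratio=1.00
Difference = 0.40 − 1.00 = -0.60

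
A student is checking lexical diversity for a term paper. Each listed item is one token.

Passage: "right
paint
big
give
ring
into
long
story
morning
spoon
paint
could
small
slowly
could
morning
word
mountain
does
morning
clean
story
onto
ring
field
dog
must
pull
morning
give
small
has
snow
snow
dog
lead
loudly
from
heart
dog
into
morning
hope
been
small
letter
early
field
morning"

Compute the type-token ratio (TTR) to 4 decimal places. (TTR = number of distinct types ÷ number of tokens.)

0.6531

N = 49 tokens, V = 32 types.
TTR = V / N = 32 / 49 = 0.6531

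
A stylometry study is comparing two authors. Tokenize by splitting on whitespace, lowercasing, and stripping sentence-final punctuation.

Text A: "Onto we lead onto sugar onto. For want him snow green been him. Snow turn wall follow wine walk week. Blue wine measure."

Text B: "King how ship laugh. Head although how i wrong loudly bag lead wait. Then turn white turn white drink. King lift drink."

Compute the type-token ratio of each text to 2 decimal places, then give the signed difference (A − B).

0.01

TTR(A) = 18/23 = 0.78
TTR(B) = 17/22 = 0.77
Difference = 0.78 − 0.77 = 0.01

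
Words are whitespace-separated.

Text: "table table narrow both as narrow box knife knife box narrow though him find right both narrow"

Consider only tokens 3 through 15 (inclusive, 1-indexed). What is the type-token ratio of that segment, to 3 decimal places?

Segment tokens 3–15: narrow, both, as, narrow, box, knife, knife, box, narrow, though, him, find, right
Segment N = 13, segment V = 9.
TTR = 9 / 13 = 0.692

0.692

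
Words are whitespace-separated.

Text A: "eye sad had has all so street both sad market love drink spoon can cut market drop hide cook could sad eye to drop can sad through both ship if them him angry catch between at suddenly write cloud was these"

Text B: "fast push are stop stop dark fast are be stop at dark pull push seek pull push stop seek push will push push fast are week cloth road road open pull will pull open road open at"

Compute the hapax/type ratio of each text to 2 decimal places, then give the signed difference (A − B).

A: hapax=27, V=33, ratio=0.82
B: hapax=3, V=14, ratio=0.21
Difference = 0.82 − 0.21 = 0.61

0.61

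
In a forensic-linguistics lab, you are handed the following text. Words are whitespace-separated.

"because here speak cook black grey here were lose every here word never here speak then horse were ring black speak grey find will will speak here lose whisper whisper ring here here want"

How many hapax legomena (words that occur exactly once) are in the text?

Frequencies: here:7, speak:4, black:2, grey:2, were:2, lose:2, ring:2, will:2, whisper:2, because:1, cook:1, every:1, word:1, never:1, then:1, horse:1, find:1, want:1
Hapax (freq=1): because, cook, every, find, horse, never, then, want, word

9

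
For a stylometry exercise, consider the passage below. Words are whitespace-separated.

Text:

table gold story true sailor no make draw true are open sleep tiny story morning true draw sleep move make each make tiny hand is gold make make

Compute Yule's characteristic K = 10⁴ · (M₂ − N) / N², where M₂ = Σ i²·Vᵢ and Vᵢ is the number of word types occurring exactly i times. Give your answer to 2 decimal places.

459.18

Frequencies: make:5, true:3, gold:2, story:2, draw:2, sleep:2, tiny:2, table:1, sailor:1, no:1, are:1, open:1, morning:1, move:1, each:1, hand:1, is:1
N = 28. Frequency spectrum: V_1=10, V_2=5, V_3=1, V_5=1
M₂ = 1²·10 + 2²·5 + 3²·1 + 5²·1 = 64
K = 10000 × (64 − 28) / 28² = 459.18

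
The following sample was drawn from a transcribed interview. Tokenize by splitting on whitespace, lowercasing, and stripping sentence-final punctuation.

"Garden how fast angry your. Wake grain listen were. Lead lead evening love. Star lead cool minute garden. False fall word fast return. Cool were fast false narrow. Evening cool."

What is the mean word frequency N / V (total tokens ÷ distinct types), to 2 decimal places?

1.50

N = 30 tokens, V = 20 types.
Mean frequency = N / V = 30 / 20 = 1.50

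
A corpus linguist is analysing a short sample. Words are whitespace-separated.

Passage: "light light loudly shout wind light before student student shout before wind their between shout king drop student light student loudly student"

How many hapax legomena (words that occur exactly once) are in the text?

Frequencies: student:5, light:4, shout:3, loudly:2, wind:2, before:2, their:1, between:1, king:1, drop:1
Hapax (freq=1): between, drop, king, their

4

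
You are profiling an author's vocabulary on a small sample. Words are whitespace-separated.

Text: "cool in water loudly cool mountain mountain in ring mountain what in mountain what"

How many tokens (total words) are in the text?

Tokens: cool, in, water, loudly, cool, mountain, mountain, in, ring, mountain, what, in, mountain, what
N = 14

14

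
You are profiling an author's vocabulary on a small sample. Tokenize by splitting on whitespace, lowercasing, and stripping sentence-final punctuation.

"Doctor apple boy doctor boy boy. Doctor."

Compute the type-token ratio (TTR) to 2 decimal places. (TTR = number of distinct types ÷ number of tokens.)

N = 7 tokens, V = 3 types.
TTR = V / N = 3 / 7 = 0.43

0.43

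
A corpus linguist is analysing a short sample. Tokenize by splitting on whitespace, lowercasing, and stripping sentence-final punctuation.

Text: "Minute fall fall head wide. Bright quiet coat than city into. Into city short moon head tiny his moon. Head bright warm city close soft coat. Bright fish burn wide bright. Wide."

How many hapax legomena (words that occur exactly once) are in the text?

Frequencies: bright:4, head:3, wide:3, city:3, fall:2, coat:2, into:2, moon:2, minute:1, quiet:1, than:1, short:1, tiny:1, his:1, warm:1, close:1, soft:1, fish:1, burn:1
Hapax (freq=1): burn, close, fish, his, minute, quiet, short, soft, than, tiny, warm

11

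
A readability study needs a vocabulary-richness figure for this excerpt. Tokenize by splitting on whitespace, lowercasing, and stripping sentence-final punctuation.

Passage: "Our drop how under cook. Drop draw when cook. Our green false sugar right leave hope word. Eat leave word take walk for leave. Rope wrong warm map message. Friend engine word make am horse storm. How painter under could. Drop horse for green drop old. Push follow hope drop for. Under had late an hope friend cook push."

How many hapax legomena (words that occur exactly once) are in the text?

Frequencies: drop:5, under:3, cook:3, leave:3, hope:3, word:3, for:3, our:2, how:2, green:2, friend:2, horse:2, push:2, draw:1, when:1, false:1, sugar:1, right:1, eat:1, take:1, … (17 more, each freq 1)
Hapax (freq=1): am, an, could, draw, eat, engine, false, follow, had, late, make, map, message, old, painter, right, rope, storm, sugar, take, walk, warm, when, wrong

24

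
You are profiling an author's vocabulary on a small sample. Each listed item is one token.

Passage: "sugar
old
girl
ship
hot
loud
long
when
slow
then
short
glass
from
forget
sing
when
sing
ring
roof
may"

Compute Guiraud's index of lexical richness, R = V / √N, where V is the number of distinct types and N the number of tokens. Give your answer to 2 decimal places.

N = 20, V = 18.
√N = 4.472136
R = 18 / 4.472136 = 4.02

4.02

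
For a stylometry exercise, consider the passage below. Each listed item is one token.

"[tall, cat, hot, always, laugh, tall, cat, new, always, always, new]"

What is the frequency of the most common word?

Frequencies: always:3, tall:2, cat:2, new:2, hot:1, laugh:1
Most common: 'always' with frequency 3.

3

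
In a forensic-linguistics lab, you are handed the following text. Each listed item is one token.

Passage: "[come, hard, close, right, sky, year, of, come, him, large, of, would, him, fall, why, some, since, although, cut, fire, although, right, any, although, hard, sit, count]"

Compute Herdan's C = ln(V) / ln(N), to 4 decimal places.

N = 27, V = 20.
ln(V) = 2.995732, ln(N) = 3.295837
C = 2.995732 / 3.295837 = 0.9089

0.9089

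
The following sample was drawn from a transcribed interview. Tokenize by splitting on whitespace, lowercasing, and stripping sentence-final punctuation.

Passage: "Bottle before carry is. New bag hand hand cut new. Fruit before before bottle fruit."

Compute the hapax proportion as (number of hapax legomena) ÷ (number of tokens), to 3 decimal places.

0.267

Frequencies: before:3, bottle:2, new:2, hand:2, fruit:2, carry:1, is:1, bag:1, cut:1
Hapax count = 4; token count = 15.
Ratio = 4 / 15 = 0.267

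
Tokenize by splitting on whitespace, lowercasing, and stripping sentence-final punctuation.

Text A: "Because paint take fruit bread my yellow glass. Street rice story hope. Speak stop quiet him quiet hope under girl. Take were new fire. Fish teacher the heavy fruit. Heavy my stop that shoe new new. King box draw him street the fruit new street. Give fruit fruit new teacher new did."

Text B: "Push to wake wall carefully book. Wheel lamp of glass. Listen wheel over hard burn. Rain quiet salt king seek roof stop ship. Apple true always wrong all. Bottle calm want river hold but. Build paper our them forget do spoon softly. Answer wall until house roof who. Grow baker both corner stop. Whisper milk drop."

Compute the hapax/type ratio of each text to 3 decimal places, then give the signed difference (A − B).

-0.298

A: hapax=20, V=32, ratio=0.625
B: hapax=48, V=52, ratio=0.923
Difference = 0.625 − 0.923 = -0.298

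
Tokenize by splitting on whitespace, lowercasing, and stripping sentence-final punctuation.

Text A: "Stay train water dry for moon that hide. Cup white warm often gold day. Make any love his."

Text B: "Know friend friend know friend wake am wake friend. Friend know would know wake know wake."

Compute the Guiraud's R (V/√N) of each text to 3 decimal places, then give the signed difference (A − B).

2.993

A: V=18, N=18, R=4.243
B: V=5, N=16, R=1.250
Difference = 4.243 − 1.250 = 2.993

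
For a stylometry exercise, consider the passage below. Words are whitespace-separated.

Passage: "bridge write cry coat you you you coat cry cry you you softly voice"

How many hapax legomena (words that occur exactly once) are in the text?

Frequencies: you:5, cry:3, coat:2, bridge:1, write:1, softly:1, voice:1
Hapax (freq=1): bridge, softly, voice, write

4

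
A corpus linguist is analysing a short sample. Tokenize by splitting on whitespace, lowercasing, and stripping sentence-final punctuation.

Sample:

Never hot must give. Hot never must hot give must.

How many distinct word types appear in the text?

Distinct types: {give, hot, must, never}
V = 4

4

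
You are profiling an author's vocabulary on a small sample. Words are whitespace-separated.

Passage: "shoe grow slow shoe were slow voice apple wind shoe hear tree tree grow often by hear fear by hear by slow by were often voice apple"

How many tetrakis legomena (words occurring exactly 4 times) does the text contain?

1

Frequencies: by:4, shoe:3, slow:3, hear:3, grow:2, were:2, voice:2, apple:2, tree:2, often:2, wind:1, fear:1
Words with frequency 4: by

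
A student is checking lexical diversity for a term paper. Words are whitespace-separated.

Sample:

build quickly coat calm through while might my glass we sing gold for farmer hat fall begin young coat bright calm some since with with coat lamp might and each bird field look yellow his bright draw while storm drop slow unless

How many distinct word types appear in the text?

35

Distinct types: {and, begin, bird, bright, build, calm, coat, draw, drop, each, fall, farmer, field, for, glass, gold, hat, his, lamp, look, might, my, quickly, since, sing, slow, some, storm, through, unless, we, while, with, yellow, young}
V = 35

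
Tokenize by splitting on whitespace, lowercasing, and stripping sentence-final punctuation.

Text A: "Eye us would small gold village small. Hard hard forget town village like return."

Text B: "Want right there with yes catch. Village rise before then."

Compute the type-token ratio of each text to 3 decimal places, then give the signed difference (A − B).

-0.214

TTR(A) = 11/14 = 0.786
TTR(B) = 10/10 = 1.000
Difference = 0.786 − 1.000 = -0.214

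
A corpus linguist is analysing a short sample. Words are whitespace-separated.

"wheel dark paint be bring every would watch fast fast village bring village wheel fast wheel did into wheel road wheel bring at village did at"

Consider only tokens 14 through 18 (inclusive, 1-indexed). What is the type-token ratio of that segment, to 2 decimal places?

Segment tokens 14–18: wheel, fast, wheel, did, into
Segment N = 5, segment V = 4.
TTR = 4 / 5 = 0.80

0.80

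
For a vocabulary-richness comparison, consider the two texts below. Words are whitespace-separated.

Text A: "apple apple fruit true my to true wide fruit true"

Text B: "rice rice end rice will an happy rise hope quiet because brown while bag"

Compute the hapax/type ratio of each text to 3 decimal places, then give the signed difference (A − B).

A: hapax=3, V=6, ratio=0.500
B: hapax=11, V=12, ratio=0.917
Difference = 0.500 − 0.917 = -0.417

-0.417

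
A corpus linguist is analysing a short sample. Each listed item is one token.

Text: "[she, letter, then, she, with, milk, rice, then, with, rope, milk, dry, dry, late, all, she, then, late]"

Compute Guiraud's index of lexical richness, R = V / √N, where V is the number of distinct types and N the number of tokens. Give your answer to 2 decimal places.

2.36

N = 18, V = 10.
√N = 4.242641
R = 10 / 4.242641 = 2.36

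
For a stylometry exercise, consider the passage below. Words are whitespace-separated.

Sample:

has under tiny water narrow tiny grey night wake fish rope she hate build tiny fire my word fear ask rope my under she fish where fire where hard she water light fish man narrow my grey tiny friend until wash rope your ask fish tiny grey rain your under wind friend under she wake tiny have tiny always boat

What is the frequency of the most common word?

7

Frequencies: tiny:7, under:4, fish:4, she:4, grey:3, rope:3, my:3, water:2, narrow:2, wake:2, fire:2, ask:2, where:2, friend:2, your:2, has:1, night:1, hate:1, build:1, word:1, … (11 more, each freq 1)
Most common: 'tiny' with frequency 7.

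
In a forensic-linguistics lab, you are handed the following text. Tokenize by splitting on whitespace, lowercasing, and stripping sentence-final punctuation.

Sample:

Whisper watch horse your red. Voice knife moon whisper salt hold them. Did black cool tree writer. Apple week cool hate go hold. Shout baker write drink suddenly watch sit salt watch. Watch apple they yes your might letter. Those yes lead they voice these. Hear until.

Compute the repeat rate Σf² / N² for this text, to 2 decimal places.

Frequencies: watch:4, whisper:2, your:2, voice:2, salt:2, hold:2, cool:2, apple:2, they:2, yes:2, horse:1, red:1, knife:1, moon:1, them:1, did:1, black:1, tree:1, writer:1, week:1, … (15 more, each freq 1)
Σf² = 77; N² = 2209
Repeat rate = 77 / 2209 = 0.03

0.03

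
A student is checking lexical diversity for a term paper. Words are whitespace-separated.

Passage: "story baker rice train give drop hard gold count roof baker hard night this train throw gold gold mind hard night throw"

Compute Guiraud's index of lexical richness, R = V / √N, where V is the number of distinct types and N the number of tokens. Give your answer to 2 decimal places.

2.98

N = 22, V = 14.
√N = 4.690416
R = 14 / 4.690416 = 2.98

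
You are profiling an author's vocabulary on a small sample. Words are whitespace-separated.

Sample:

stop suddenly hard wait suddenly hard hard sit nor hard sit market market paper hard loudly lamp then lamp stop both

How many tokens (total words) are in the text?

Tokens: stop, suddenly, hard, wait, suddenly, hard, hard, sit, nor, hard, sit, market, market, paper, hard, loudly, lamp, then, lamp, stop, both
N = 21

21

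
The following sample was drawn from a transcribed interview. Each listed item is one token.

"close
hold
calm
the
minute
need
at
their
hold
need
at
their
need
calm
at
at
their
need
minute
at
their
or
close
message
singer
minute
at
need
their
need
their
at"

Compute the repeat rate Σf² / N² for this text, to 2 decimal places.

Frequencies: at:7, need:6, their:6, minute:3, close:2, hold:2, calm:2, the:1, or:1, message:1, singer:1
Σf² = 146; N² = 1024
Repeat rate = 146 / 1024 = 0.14

0.14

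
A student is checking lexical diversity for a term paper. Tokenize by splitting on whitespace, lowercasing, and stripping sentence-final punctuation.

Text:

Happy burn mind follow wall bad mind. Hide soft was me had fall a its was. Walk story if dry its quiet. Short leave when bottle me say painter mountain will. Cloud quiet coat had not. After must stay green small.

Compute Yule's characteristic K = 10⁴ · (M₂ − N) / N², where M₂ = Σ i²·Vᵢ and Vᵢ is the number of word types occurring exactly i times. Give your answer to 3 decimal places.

71.386

Frequencies: mind:2, was:2, me:2, had:2, its:2, quiet:2, happy:1, burn:1, follow:1, wall:1, bad:1, hide:1, soft:1, fall:1, a:1, walk:1, story:1, if:1, dry:1, short:1, … (15 more, each freq 1)
N = 41. Frequency spectrum: V_1=29, V_2=6
M₂ = 1²·29 + 2²·6 = 53
K = 10000 × (53 − 41) / 41² = 71.386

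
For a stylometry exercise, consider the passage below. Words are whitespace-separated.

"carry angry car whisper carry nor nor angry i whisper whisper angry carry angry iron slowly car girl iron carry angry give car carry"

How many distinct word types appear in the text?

Distinct types: {angry, car, carry, girl, give, i, iron, nor, slowly, whisper}
V = 10

10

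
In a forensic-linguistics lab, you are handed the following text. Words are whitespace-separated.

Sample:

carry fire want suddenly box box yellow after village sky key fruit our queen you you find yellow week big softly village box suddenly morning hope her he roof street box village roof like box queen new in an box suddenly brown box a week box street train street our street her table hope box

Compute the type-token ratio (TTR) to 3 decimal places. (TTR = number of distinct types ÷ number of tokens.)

N = 55 tokens, V = 32 types.
TTR = V / N = 32 / 55 = 0.582

0.582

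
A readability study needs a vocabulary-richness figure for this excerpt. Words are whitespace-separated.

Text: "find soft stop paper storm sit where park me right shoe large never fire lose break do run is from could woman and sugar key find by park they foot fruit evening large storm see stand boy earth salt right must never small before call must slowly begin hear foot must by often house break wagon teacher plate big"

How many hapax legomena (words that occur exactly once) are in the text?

Frequencies: must:3, find:2, storm:2, park:2, right:2, large:2, never:2, break:2, by:2, foot:2, soft:1, stop:1, paper:1, sit:1, where:1, me:1, shoe:1, fire:1, lose:1, do:1, … (28 more, each freq 1)
Hapax (freq=1): and, before, begin, big, boy, call, could, do, earth, evening, fire, from, fruit, hear, house, is, key, lose, me, often, paper, plate, run, salt, see, shoe, sit, slowly, small, soft, stand, stop, sugar, teacher, they, wagon, where, woman

38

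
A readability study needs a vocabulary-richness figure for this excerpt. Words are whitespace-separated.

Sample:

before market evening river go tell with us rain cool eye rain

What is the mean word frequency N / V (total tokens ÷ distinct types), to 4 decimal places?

1.0909

N = 12 tokens, V = 11 types.
Mean frequency = N / V = 12 / 11 = 1.0909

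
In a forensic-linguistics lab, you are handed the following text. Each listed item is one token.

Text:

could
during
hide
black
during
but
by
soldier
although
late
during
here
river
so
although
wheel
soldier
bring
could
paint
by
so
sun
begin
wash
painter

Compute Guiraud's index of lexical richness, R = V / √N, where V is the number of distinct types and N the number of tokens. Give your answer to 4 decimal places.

N = 26, V = 19.
√N = 5.099020
R = 19 / 5.099020 = 3.7262

3.7262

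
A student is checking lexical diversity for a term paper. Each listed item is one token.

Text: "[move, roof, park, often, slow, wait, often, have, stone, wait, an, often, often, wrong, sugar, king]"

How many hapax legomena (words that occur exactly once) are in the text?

10

Frequencies: often:4, wait:2, move:1, roof:1, park:1, slow:1, have:1, stone:1, an:1, wrong:1, sugar:1, king:1
Hapax (freq=1): an, have, king, move, park, roof, slow, stone, sugar, wrong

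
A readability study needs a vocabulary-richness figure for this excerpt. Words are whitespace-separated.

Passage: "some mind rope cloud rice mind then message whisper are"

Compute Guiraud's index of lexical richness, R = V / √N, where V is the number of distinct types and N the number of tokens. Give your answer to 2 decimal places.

N = 10, V = 9.
√N = 3.162278
R = 9 / 3.162278 = 2.85

2.85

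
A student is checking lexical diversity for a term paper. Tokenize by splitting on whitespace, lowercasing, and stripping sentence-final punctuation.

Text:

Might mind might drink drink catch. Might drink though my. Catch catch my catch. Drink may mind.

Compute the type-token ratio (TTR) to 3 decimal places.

N = 17 tokens, V = 7 types.
TTR = V / N = 7 / 17 = 0.412

0.412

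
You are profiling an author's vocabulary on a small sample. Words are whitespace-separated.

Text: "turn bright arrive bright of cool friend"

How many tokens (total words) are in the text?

Tokens: turn, bright, arrive, bright, of, cool, friend
N = 7

7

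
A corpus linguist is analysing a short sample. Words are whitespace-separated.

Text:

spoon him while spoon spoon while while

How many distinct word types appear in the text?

3

Distinct types: {him, spoon, while}
V = 3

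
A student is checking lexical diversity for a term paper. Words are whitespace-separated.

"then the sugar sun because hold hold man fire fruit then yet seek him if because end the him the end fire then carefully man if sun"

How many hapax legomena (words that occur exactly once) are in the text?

Frequencies: then:3, the:3, sun:2, because:2, hold:2, man:2, fire:2, him:2, if:2, end:2, sugar:1, fruit:1, yet:1, seek:1, carefully:1
Hapax (freq=1): carefully, fruit, seek, sugar, yet

5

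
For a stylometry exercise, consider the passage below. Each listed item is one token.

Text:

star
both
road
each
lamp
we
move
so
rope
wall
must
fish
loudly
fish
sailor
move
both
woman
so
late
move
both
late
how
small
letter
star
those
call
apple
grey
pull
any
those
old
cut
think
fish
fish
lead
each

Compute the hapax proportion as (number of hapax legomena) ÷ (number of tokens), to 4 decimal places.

0.5122

Frequencies: fish:4, both:3, move:3, star:2, each:2, so:2, late:2, those:2, road:1, lamp:1, we:1, rope:1, wall:1, must:1, loudly:1, sailor:1, woman:1, how:1, small:1, letter:1, … (9 more, each freq 1)
Hapax count = 21; token count = 41.
Ratio = 21 / 41 = 0.5122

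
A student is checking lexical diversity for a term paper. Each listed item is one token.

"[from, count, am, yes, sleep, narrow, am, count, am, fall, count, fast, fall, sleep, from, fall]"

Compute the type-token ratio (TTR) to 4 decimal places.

N = 16 tokens, V = 8 types.
TTR = V / N = 8 / 16 = 0.5000

0.5000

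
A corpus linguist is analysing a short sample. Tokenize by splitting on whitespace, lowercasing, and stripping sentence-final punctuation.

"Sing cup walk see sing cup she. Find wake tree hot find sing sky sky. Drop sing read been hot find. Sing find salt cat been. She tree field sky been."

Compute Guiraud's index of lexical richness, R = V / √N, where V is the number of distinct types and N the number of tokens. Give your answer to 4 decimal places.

N = 31, V = 16.
√N = 5.567764
R = 16 / 5.567764 = 2.8737

2.8737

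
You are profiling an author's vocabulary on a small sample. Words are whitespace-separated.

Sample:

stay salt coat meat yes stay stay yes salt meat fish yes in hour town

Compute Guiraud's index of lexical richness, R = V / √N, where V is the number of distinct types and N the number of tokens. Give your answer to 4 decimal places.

N = 15, V = 9.
√N = 3.872983
R = 9 / 3.872983 = 2.3238

2.3238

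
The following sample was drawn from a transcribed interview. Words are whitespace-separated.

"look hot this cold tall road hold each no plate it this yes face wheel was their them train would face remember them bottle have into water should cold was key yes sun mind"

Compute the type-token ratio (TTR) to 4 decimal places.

0.8235

N = 34 tokens, V = 28 types.
TTR = V / N = 28 / 34 = 0.8235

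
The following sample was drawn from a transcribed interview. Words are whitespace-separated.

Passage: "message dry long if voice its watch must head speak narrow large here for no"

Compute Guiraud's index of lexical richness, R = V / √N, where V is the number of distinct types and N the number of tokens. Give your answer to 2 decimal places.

3.87

N = 15, V = 15.
√N = 3.872983
R = 15 / 3.872983 = 3.87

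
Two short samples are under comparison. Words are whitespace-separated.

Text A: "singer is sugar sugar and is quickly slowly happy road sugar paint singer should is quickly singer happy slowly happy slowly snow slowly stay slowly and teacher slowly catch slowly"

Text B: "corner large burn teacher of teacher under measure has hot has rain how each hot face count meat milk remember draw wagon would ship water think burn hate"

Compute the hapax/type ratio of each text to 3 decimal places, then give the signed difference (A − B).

-0.333

A: hapax=7, V=14, ratio=0.500
B: hapax=20, V=24, ratio=0.833
Difference = 0.500 − 0.833 = -0.333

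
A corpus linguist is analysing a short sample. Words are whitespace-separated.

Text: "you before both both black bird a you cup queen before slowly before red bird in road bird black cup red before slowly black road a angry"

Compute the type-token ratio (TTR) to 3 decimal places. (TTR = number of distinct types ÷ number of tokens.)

N = 27 tokens, V = 13 types.
TTR = V / N = 13 / 27 = 0.481

0.481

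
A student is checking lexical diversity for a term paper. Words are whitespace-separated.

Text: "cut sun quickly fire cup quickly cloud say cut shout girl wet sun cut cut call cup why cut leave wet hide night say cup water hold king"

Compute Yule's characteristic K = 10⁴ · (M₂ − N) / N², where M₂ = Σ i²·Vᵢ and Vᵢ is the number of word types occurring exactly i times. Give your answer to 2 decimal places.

Frequencies: cut:5, cup:3, sun:2, quickly:2, say:2, wet:2, fire:1, cloud:1, shout:1, girl:1, call:1, why:1, leave:1, hide:1, night:1, water:1, hold:1, king:1
N = 28. Frequency spectrum: V_1=12, V_2=4, V_3=1, V_5=1
M₂ = 1²·12 + 2²·4 + 3²·1 + 5²·1 = 62
K = 10000 × (62 − 28) / 28² = 433.67

433.67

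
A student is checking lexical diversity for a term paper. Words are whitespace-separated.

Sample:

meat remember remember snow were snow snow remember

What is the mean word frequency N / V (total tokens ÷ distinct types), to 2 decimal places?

N = 8 tokens, V = 4 types.
Mean frequency = N / V = 8 / 4 = 2.00

2.00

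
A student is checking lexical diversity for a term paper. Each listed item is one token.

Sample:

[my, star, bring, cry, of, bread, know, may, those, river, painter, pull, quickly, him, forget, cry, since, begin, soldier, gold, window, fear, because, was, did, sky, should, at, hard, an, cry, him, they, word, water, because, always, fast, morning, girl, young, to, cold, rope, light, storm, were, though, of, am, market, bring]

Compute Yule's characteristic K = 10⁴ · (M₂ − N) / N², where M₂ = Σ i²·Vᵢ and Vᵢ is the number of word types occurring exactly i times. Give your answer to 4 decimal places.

51.7751

Frequencies: cry:3, bring:2, of:2, him:2, because:2, my:1, star:1, bread:1, know:1, may:1, those:1, river:1, painter:1, pull:1, quickly:1, forget:1, since:1, begin:1, soldier:1, gold:1, … (26 more, each freq 1)
N = 52. Frequency spectrum: V_1=41, V_2=4, V_3=1
M₂ = 1²·41 + 2²·4 + 3²·1 = 66
K = 10000 × (66 − 52) / 52² = 51.7751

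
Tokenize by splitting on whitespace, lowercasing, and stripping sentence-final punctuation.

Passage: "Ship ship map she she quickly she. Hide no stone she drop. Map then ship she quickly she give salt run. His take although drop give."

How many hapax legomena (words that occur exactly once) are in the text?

9

Frequencies: she:6, ship:3, map:2, quickly:2, drop:2, give:2, hide:1, no:1, stone:1, then:1, salt:1, run:1, his:1, take:1, although:1
Hapax (freq=1): although, hide, his, no, run, salt, stone, take, then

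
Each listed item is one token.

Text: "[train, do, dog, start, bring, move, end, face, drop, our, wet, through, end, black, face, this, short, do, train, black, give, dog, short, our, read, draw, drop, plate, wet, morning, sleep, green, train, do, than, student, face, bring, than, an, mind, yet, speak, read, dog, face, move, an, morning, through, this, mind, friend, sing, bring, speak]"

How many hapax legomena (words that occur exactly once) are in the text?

Frequencies: face:4, train:3, do:3, dog:3, bring:3, move:2, end:2, drop:2, our:2, wet:2, through:2, black:2, this:2, short:2, read:2, morning:2, than:2, an:2, mind:2, speak:2, … (10 more, each freq 1)
Hapax (freq=1): draw, friend, give, green, plate, sing, sleep, start, student, yet

10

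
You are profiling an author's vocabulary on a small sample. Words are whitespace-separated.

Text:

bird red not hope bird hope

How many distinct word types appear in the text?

4

Distinct types: {bird, hope, not, red}
V = 4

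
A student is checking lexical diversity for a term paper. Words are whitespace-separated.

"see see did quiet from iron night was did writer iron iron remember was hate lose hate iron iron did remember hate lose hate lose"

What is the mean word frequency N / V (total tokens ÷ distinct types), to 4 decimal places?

2.2727

N = 25 tokens, V = 11 types.
Mean frequency = N / V = 25 / 11 = 2.2727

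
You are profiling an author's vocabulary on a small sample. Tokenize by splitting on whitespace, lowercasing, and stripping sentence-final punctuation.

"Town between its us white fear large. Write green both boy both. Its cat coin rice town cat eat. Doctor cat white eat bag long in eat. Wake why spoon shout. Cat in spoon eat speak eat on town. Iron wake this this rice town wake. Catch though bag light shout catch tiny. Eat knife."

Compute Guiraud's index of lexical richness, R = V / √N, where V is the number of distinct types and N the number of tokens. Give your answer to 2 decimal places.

N = 55, V = 32.
√N = 7.416198
R = 32 / 7.416198 = 4.31

4.31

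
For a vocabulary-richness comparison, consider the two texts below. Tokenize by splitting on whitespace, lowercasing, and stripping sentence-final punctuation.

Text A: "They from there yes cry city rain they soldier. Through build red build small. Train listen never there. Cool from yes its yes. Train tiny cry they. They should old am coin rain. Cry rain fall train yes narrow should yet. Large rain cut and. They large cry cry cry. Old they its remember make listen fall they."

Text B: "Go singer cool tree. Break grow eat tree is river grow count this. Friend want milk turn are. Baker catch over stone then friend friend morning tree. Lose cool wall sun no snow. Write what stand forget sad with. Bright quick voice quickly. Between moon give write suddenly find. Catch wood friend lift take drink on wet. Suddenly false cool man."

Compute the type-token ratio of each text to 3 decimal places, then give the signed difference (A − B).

TTR(A) = 30/58 = 0.517
TTR(B) = 50/61 = 0.820
Difference = 0.517 − 0.820 = -0.303

-0.303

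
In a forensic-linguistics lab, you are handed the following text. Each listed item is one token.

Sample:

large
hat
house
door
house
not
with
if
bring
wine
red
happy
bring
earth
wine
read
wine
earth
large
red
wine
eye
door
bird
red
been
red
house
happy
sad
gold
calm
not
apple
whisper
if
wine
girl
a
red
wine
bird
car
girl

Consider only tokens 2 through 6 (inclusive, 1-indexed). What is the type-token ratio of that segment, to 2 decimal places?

0.80

Segment tokens 2–6: hat, house, door, house, not
Segment N = 5, segment V = 4.
TTR = 4 / 5 = 0.80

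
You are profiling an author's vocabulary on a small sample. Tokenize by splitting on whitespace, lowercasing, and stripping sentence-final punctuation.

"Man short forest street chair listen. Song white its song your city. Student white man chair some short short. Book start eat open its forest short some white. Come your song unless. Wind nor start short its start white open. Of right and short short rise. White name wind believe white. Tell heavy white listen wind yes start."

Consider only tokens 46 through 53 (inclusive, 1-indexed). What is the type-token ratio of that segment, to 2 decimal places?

0.88

Segment tokens 46–53: rise, white, name, wind, believe, white, tell, heavy
Segment N = 8, segment V = 7.
TTR = 7 / 8 = 0.88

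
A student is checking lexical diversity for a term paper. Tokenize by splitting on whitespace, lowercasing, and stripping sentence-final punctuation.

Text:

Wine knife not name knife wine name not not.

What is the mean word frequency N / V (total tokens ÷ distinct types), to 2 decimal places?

N = 9 tokens, V = 4 types.
Mean frequency = N / V = 9 / 4 = 2.25

2.25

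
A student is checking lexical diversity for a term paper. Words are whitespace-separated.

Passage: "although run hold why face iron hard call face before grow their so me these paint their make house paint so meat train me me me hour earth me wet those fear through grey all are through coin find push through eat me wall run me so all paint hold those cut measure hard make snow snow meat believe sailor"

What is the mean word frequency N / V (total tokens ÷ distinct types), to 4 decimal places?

N = 60 tokens, V = 38 types.
Mean frequency = N / V = 60 / 38 = 1.5789

1.5789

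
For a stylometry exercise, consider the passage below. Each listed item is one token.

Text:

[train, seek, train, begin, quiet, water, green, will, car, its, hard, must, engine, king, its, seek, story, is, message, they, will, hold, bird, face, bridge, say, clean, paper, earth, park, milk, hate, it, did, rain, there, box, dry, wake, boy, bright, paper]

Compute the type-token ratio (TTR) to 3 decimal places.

0.881

N = 42 tokens, V = 37 types.
TTR = V / N = 37 / 42 = 0.881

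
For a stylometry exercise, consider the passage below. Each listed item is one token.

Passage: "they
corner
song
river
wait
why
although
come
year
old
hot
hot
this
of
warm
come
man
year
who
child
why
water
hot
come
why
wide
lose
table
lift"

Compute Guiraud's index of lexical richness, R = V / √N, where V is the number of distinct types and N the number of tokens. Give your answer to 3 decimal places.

4.085

N = 29, V = 22.
√N = 5.385165
R = 22 / 5.385165 = 4.085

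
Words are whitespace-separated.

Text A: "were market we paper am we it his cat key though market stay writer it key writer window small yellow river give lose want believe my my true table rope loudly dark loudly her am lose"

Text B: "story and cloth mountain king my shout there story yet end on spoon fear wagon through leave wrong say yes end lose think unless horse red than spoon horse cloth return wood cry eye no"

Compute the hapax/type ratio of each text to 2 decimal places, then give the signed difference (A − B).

A: hapax=18, V=27, ratio=0.67
B: hapax=25, V=30, ratio=0.83
Difference = 0.67 − 0.83 = -0.16

-0.16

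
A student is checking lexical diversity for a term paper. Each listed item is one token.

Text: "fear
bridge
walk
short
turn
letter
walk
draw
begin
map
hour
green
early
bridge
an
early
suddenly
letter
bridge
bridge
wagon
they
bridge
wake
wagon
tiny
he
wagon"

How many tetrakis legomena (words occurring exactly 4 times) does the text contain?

0

Frequencies: bridge:5, wagon:3, walk:2, letter:2, early:2, fear:1, short:1, turn:1, draw:1, begin:1, map:1, hour:1, green:1, an:1, suddenly:1, they:1, wake:1, tiny:1, he:1
Words with frequency 4: (none)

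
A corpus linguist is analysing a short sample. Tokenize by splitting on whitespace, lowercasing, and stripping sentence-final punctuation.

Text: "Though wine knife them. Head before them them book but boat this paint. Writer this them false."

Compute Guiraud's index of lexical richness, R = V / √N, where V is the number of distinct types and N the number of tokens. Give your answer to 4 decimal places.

N = 17, V = 13.
√N = 4.123106
R = 13 / 4.123106 = 3.1530

3.1530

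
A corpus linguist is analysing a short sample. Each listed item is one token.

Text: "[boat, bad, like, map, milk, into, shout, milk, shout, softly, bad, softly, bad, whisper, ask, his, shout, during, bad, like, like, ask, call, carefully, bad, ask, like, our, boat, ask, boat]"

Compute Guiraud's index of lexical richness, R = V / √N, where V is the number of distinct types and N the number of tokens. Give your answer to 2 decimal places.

2.69

N = 31, V = 15.
√N = 5.567764
R = 15 / 5.567764 = 2.69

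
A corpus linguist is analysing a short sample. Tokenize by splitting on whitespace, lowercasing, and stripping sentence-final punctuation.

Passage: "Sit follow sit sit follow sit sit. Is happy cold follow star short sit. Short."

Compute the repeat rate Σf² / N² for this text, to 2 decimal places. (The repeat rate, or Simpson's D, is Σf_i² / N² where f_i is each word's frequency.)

Frequencies: sit:6, follow:3, short:2, is:1, happy:1, cold:1, star:1
Σf² = 53; N² = 225
Repeat rate = 53 / 225 = 0.24

0.24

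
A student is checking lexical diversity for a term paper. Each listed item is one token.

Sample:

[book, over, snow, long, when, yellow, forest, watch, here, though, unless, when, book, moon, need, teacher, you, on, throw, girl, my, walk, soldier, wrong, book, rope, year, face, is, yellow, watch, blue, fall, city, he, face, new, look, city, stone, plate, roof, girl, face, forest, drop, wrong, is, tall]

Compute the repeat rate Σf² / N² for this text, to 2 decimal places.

0.03

Frequencies: book:3, face:3, when:2, yellow:2, forest:2, watch:2, girl:2, wrong:2, is:2, city:2, over:1, snow:1, long:1, here:1, though:1, unless:1, moon:1, need:1, teacher:1, you:1, … (17 more, each freq 1)
Σf² = 77; N² = 2401
Repeat rate = 77 / 2401 = 0.03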